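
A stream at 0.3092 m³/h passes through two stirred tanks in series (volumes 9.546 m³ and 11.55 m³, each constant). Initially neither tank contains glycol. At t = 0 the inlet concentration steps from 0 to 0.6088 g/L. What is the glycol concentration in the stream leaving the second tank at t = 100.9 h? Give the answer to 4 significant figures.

0.4837 g/L

Time constants: τᵢ = Vᵢ/Q for each well-mixed tank.
τ₁ = 9.546/0.3092 = 30.8732 h; τ₂ = 11.55/0.3092 = 37.3545 h.
Solving the cascade with C₁(0)=C₂(0)=0 gives C₂(t) = C_in[1 − (τ₁ e^(−t/τ₁) − τ₂ e^(−t/τ₂))/(τ₁ − τ₂)].
At t = 100.9: e^(−t/τ₁) = 0.0380747, e^(−t/τ₂) = 0.0671283.
C₂ = 0.6088·[1 − (30.8732·0.0380747 − 37.3545·0.0671283)/(-6.48124)] = 0.6088·0.794476 = 0.483677 g/L.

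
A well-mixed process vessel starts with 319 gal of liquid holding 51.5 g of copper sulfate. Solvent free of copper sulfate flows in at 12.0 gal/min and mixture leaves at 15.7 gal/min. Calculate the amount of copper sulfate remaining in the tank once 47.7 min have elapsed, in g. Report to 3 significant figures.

Let m(t) be the amount of copper sulfate. Volume: V(t) = V₀ + (Q_in − Q_out) t = 319 − 3.7000 t; V(47.7) = 142.51 gal.
Species balance (pure solvent in): dm/dt = −Q_out · m/V(t).
dm/m = −Q_out dt/(V₀ − 3.7000 t); integrating gives ln(m/m₀) = −(Q_out/(Q_in−Q_out)) ln(V/V₀).
m = m₀ (V₀/V)^(Q_out/(Q_in−Q_out)) = 51.5 × (319/142.51)^(-4.2432) = 1.6862 g.

1.69 g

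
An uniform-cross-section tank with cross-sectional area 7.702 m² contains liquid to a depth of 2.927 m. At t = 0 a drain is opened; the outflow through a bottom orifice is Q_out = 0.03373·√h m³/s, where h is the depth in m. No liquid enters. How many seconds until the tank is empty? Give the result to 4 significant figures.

A dh/dt = −Q_out = −0.03373 √h.
Separate and integrate: 2(√h − √h₀) = −(0.03373/A) t.
Tank is empty when √h = 0: t_empty = 2A√h₀/0.03373.
t_empty = 2·7.702·√2.927/0.03373 = 15.4040·1.71085/0.03373 = 781.319 s.

781.3 s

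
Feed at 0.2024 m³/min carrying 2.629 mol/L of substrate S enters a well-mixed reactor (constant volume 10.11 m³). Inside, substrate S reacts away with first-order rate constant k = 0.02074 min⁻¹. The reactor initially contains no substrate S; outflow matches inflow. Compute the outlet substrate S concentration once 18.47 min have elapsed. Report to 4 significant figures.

V dC/dt = Q(C_in − C) − k V C.
dC/dt = (Q/V) C_in − (Q/V + k) C; effective rate a = Q/V + k = 0.0200198 + 0.02074 = 0.0407598 min⁻¹.
C_ss = Q C_in/(Q + kV) = 1.29127 mol/L; C(t) = C_ss + (C₀ − C_ss) e^(−a t).
C(18.47) = 1.29127 + (-1.29127)·e^(−0.0407598·18.47) = 1.29127 + (-1.29127)·0.471030 = 0.683045 mol/L.

0.6830 mol/L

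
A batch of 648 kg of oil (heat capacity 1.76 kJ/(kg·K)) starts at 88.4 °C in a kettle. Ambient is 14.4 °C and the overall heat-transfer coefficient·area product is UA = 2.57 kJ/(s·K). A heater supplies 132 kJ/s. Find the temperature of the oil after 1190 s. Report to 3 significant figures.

Unsteady energy balance on the tank contents: M c_p dT/dt = −UA(T − T_amb) + Q̇.
dT/dt = (T_ss − T)/τ with T_ss = T_amb + Q̇/UA = 14.4 + 132/2.57 = 65.762 °C, τ = M c_p/UA = 648·1.76/2.57 = 443.77 s.
T approaches T_ss exponentially: T(t) = T_ss + (T₀ − T_ss) e^(−t/τ).
T(1190) = 65.762 + (22.638)·0.068454 = 67.312 °C.

67.3 °C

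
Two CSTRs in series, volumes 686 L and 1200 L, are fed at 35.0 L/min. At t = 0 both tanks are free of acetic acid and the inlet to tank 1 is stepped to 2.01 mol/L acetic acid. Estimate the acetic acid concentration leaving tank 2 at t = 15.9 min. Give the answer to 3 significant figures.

Species balance on tank i: dCᵢ/dt = (Cᵢ₋₁ − Cᵢ)/τᵢ with τᵢ = Vᵢ/Q.
τ₁ = 686/35.0 = 19.600 min; τ₂ = 1200/35.0 = 34.286 min.
Solving the cascade with C₁(0)=C₂(0)=0 gives C₂(t) = C_in[1 − (τ₁ e^(−t/τ₁) − τ₂ e^(−t/τ₂))/(τ₁ − τ₂)].
At t = 15.9: e^(−t/τ₁) = 0.44431, e^(−t/τ₂) = 0.62892.
C₂ = 2.01·[1 − (19.600·0.44431 − 34.286·0.62892)/(-14.686)] = 2.01·0.12470 = 0.25064 mol/L.

0.251 mol/L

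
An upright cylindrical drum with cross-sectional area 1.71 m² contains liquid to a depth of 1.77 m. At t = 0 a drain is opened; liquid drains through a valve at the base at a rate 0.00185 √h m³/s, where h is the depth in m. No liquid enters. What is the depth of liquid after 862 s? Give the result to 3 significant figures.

0.747 m

Accumulation of liquid (constant cross-section A): A dh/dt = −0.00185 √h.
Separate and integrate: 2(√h − √h₀) = −(0.00185/A) t.
√h = √1.77 − 0.00185·862/(2·1.71) = 1.3304 − 0.46629 = 0.86413.
h = 0.86413² = 0.74672 m.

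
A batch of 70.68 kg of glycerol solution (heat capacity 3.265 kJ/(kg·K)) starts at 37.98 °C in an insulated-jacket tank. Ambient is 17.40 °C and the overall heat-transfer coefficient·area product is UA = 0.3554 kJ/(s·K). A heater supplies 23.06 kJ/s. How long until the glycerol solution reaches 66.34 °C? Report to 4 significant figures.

663.6 s

M c_p dT/dt = −UA(T − T_amb) + Q̇.
τ = M c_p/UA = 649.325 s; T_ss = T_amb + Q̇/UA = 17.40 + 23.06/0.3554 = 82.2846 °C.
T(t) = T_ss + (T₀ − T_ss)e^(−t/τ); set T = 66.34:
t = −τ ln[(T − T_ss)/(T₀ − T_ss)] = −649.325 · ln(0.359886) = 663.589 s.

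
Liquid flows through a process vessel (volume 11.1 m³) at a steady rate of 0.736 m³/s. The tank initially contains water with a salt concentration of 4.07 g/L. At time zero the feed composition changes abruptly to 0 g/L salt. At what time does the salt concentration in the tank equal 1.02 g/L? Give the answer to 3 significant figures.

Species balance: V dC/dt = Q(C_in − C) ⇒ τ = V/Q = 15.082 s.
C(t) = C_in + (C₀ − C_in) e^(−t/τ). Set C = 1.02 and solve for t:
e^(−t/τ) = (C − C_in)/(C₀ − C_in) = (1.02 − 0)/(4.07 − 0) = 0.25061
t = −τ ln(…) = 15.082 × 1.3838 = 20.870 s.

20.9 s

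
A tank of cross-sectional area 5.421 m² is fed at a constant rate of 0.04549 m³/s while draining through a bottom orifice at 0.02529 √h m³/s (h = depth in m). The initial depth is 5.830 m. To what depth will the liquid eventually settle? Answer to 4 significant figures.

Volume balance on the tank: A dh/dt = Q_in − 0.02529 √h. At steady state dh/dt = 0:
Q_in = 0.02529 √h_ss ⇒ √h_ss = 0.04549/0.02529 = 1.79873.
h_ss = 1.79873² = 3.23545 m. (Since h₀ = 5.830 m > h_ss, the level will fall toward this value.)

3.235 m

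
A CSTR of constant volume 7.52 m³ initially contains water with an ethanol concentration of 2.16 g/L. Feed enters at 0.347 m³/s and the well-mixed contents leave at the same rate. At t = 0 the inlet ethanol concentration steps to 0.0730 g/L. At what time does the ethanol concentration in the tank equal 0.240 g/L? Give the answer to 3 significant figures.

Mass balance on the solute (V constant): V dC/dt = Q(C_in − C), so τ = V/Q = 21.671 s.
C(t) = C_in + (C₀ − C_in) e^(−t/τ). Set C = 0.240 and solve for t:
e^(−t/τ) = (C − C_in)/(C₀ − C_in) = (0.240 − 0.0730)/(2.16 − 0.0730) = 0.080019
t = −τ ln(…) = 21.671 × 2.5255 = 54.731 s.

54.7 s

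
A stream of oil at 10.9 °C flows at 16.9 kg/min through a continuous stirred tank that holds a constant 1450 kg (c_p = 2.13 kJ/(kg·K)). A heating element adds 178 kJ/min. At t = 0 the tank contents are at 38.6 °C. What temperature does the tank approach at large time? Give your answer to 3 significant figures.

M c_p dT/dt = ṁ c_p (T_in − T) + Q̇.
At steady state dT/dt = 0 ⇒ T_ss = T_in + Q̇/(ṁ c_p) = 10.9 + 178/(16.9·2.13) = 15.845 °C.

15.8 °C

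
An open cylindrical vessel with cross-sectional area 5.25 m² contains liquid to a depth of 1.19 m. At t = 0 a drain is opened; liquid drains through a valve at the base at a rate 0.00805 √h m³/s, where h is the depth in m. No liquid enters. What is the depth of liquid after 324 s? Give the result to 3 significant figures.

With no inflow, A dh/dt = −0.00805 √h.
∫ h^(−1/2) dh = −(0.00805/A) ∫ dt, giving 2√h = 2√h₀ − (0.00805/A) t.
√h = √1.19 − 0.00805·324/(2·5.25) = 1.0909 − 0.24840 = 0.84247.
h = 0.84247² = 0.70976 m.

0.710 m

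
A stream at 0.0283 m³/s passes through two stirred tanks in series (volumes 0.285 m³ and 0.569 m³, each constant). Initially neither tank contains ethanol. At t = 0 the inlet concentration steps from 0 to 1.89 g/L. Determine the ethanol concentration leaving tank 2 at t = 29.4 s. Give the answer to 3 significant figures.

1.11 g/L

Each tank obeys Vᵢ dCᵢ/dt = Q(Cᵢ₋₁ − Cᵢ), so τᵢ = Vᵢ/Q.
τ₁ = 0.285/0.0283 = 10.071 s; τ₂ = 0.569/0.0283 = 20.106 s.
Tank 1: C₁ = C_in(1 − e^(−t/τ₁)). Tank 2 (τ₁ ≠ τ₂): C₂ = C_in[1 − (τ₁ e^(−t/τ₁) − τ₂ e^(−t/τ₂))/(τ₁ − τ₂)].
At t = 29.4: e^(−t/τ₁) = 0.053968, e^(−t/τ₂) = 0.23171.
C₂ = 1.89·[1 − (10.071·0.053968 − 20.106·0.23171)/(-10.035)] = 1.89·0.58991 = 1.1149 g/L.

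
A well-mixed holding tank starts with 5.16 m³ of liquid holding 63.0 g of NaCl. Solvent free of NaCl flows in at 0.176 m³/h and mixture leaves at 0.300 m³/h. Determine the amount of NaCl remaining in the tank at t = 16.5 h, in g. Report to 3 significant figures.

Let m(t) be the amount of NaCl. Volume: V(t) = V₀ + (Q_in − Q_out) t = 5.16 − 0.12400 t; V(16.5) = 3.1140 m³.
Species balance (pure solvent in): dm/dt = −Q_out · m/V(t).
Separate: dm/m = −Q_out dt/V(t) ⇒ ln(m/m₀) = −(Q_out/(Q_in−Q_out)) ln(V/V₀).
m = m₀ (V₀/V)^(Q_out/(Q_in−Q_out)) = 63.0 × (5.16/3.1140)^(-2.4194) = 18.565 g.

18.6 g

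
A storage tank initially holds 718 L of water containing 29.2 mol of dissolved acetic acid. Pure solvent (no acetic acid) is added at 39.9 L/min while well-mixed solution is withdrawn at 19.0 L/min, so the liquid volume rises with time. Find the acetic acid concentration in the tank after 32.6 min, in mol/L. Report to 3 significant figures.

0.0114 mol/L

Let m(t) be the amount of acetic acid. Volume: V(t) = V₀ + (Q_in − Q_out) t = 718 + 20.900 t; V(32.6) = 1399.3 L.
Species balance (pure solvent in): dm/dt = −Q_out · m/V(t).
Separate: dm/m = −Q_out dt/V(t) ⇒ ln(m/m₀) = −(Q_out/(Q_in−Q_out)) ln(V/V₀).
m = m₀ (V₀/V)^(Q_out/(Q_in−Q_out)) = 29.2 × (718/1399.3)^(0.90909) = 15.919 mol.
C = m/V = 15.919/1399.3 = 0.011376 mol/L.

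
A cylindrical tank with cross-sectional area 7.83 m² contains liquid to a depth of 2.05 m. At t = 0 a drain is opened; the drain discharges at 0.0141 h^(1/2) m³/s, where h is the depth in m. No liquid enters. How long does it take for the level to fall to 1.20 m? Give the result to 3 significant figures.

With no inflow, A dh/dt = −0.0141 √h.
∫ h^(−1/2) dh = −(0.0141/A) ∫ dt, giving 2√h = 2√h₀ − (0.0141/A) t.
t = 2A(√h₀ − √h)/0.0141 = 2·7.83·(√2.05 − √1.20)/0.0141
  = 15.660 × (1.4318 − 1.0954) / 0.0141 = 373.55 s.

374 s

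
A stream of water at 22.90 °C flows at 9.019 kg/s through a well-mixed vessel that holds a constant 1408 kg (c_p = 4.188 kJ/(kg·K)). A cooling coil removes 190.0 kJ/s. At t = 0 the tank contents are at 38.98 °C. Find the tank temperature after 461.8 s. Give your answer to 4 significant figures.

Unsteady energy balance on the tank contents: M c_p dT/dt = ṁ c_p (T_in − T) − 190.0.
τ = M/ṁ = 156.115 s; T_ss = T_in − Q̇/(ṁ c_p) = 22.90 − 190.0/(9.019·4.188) = 17.8698 °C.
Integrating: T(t) = T_ss + (T₀ − T_ss) e^(−t/τ).
T(461.8) = 17.8698 + (21.1102)·e^(−461.8/156.115) = 17.8698 + (21.1102)·0.0519186 = 18.9658 °C.

18.97 °C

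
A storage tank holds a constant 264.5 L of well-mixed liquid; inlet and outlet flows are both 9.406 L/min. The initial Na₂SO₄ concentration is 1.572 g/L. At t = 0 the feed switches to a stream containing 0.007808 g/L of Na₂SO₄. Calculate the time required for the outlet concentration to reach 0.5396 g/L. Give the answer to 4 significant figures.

Species balance: V dC/dt = Q(C_in − C) ⇒ τ = V/Q = 28.1203 min.
C(t) = C_in + (C₀ − C_in) e^(−t/τ). Set C = 0.5396 and solve for t:
e^(−t/τ) = (C − C_in)/(C₀ − C_in) = (0.5396 − 0.007808)/(1.572 − 0.007808) = 0.339979
t = −τ ln(…) = 28.1203 × 1.07887 = 30.3383 min.

30.34 min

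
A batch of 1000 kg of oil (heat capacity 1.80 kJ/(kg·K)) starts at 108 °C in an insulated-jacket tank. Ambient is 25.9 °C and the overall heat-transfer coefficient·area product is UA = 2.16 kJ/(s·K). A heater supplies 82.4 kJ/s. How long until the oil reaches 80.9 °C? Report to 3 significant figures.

799 s

Lumped-capacitance energy balance: M c_p dT/dt = UA(T_amb − T) + Q̇.
τ = M c_p/UA = 833.33 s; T_ss = T_amb + Q̇/UA = 25.9 + 82.4/2.16 = 64.048 °C.
T(t) = T_ss + (T₀ − T_ss)e^(−t/τ); set T = 80.9:
t = −τ ln[(T − T_ss)/(T₀ − T_ss)] = −833.33 · ln(0.38342) = 798.86 s.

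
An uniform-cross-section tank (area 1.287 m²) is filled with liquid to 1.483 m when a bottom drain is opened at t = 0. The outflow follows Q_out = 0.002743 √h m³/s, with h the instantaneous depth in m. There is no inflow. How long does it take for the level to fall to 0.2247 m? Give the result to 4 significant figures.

With no inflow, A dh/dt = −0.002743 √h.
This is separable: 2 d(√h)/dt = −0.002743/A, so √h = √h₀ − (0.002743/(2A)) t.
t = 2A(√h₀ − √h)/0.002743 = 2·1.287·(√1.483 − √0.2247)/0.002743
  = 2.57400 × (1.21778 − 0.474025) / 0.002743 = 697.936 s.

697.9 s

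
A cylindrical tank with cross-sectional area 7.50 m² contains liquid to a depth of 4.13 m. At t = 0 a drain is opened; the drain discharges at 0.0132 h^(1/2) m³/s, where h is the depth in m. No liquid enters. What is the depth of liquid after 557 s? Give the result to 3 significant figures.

Accumulation of liquid (constant cross-section A): A dh/dt = −0.0132 √h.
∫ h^(−1/2) dh = −(0.0132/A) ∫ dt, giving 2√h = 2√h₀ − (0.0132/A) t.
√h = √4.13 − 0.0132·557/(2·7.50) = 2.0322 − 0.49016 = 1.5421.
h = 1.5421² = 2.3780 m.

2.38 m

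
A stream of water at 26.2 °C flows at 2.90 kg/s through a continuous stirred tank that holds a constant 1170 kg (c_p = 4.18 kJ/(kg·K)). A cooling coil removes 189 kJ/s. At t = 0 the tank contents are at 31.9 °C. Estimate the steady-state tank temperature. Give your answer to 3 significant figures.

10.6 °C

M c_p dT/dt = ṁ c_p (T_in − T) − Q̇.
At steady state dT/dt = 0 ⇒ T_ss = T_in − Q̇/(ṁ c_p) = 26.2 − 189/(2.90·4.18) = 10.609 °C.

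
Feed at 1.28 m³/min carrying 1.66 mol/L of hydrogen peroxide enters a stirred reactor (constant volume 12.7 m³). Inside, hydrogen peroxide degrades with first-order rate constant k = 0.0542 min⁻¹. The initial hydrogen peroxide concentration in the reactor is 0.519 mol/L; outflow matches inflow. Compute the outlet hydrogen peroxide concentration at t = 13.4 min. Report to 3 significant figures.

Accumulation = in − out − consumed: V dC/dt = Q C_in − Q C − k V C.
This is linear with rate a = Q/V + k = 0.15499 min⁻¹.
C_ss = Q C_in/(Q + kV) = 1.0795 mol/L; C(t) = C_ss + (C₀ − C_ss) e^(−a t).
C(13.4) = 1.0795 + (-0.56049)·e^(−0.15499·13.4) = 1.0795 + (-0.56049)·0.12533 = 1.0092 mol/L.

1.01 mol/L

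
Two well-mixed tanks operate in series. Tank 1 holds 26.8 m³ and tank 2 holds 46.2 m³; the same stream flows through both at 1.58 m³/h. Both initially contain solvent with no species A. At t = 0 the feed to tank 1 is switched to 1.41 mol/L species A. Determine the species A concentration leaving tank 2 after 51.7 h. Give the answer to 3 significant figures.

Each tank obeys Vᵢ dCᵢ/dt = Q(Cᵢ₋₁ − Cᵢ), so τᵢ = Vᵢ/Q.
τ₁ = 26.8/1.58 = 16.962 h; τ₂ = 46.2/1.58 = 29.241 h.
Tank 1: C₁ = C_in(1 − e^(−t/τ₁)). Tank 2 (τ₁ ≠ τ₂): C₂ = C_in[1 − (τ₁ e^(−t/τ₁) − τ₂ e^(−t/τ₂))/(τ₁ − τ₂)].
At t = 51.7: e^(−t/τ₁) = 0.047454, e^(−t/τ₂) = 0.17066.
C₂ = 1.41·[1 − (16.962·0.047454 − 29.241·0.17066)/(-12.278)] = 1.41·0.65914 = 0.92939 mol/L.

0.929 mol/L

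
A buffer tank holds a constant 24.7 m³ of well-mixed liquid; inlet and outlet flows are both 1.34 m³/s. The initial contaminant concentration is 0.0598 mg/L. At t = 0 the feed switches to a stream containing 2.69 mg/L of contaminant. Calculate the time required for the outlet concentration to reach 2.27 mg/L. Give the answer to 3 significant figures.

Mass balance on the solute (V constant): V dC/dt = Q(C_in − C), so τ = V/Q = 18.433 s.
C(t) = C_in + (C₀ − C_in) e^(−t/τ). Set C = 2.27 and solve for t:
e^(−t/τ) = (C − C_in)/(C₀ − C_in) = (2.27 − 2.69)/(0.0598 − 2.69) = 0.15968
t = −τ ln(…) = 18.433 × 1.8346 = 33.816 s.

33.8 s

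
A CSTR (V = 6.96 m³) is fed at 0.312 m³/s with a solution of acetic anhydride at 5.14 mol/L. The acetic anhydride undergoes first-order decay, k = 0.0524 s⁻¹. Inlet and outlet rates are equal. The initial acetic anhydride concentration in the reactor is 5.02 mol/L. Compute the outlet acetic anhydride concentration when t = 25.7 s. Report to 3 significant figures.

2.59 mol/L

V dC/dt = Q(C_in − C) − k V C.
This is linear with rate a = Q/V + k = 0.097228 s⁻¹.
C_ss = Q C_in/(Q + kV) = 2.3698 mol/L; C(t) = C_ss + (C₀ − C_ss) e^(−a t).
C(25.7) = 2.3698 + (2.6502)·e^(−0.097228·25.7) = 2.3698 + (2.6502)·0.082188 = 2.5877 mol/L.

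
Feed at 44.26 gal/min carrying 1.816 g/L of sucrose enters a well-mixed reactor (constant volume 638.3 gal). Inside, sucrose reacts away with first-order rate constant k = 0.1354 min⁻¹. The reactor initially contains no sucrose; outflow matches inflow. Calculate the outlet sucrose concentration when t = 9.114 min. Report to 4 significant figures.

Accumulation = in − out − consumed: V dC/dt = Q C_in − Q C − k V C.
This is linear with rate a = Q/V + k = 0.204740 min⁻¹.
C_ss = Q C_in/(Q + kV) = 0.615034 g/L; C(t) = C_ss + (C₀ − C_ss) e^(−a t).
C(9.114) = 0.615034 + (-0.615034)·e^(−0.204740·9.114) = 0.615034 + (-0.615034)·0.154741 = 0.519863 g/L.

0.5199 g/L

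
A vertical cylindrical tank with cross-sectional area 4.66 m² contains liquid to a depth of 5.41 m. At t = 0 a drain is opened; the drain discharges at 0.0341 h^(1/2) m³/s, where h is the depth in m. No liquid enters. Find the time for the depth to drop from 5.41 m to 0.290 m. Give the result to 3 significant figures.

489 s

Volume balance on the tank: A dh/dt = −0.0341 √h.
Separate and integrate: 2(√h − √h₀) = −(0.0341/A) t.
t = 2A(√h₀ − √h)/0.0341 = 2·4.66·(√5.41 − √0.290)/0.0341
  = 9.3200 × (2.3259 − 0.53852) / 0.0341 = 488.53 s.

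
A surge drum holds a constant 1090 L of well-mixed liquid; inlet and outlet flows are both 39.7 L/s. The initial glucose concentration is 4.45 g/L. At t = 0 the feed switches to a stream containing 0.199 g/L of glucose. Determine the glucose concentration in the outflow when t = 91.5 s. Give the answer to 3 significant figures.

Accumulation = in − out for the solute gives V dC/dt = Q(C_in − C).
Rewrite as dC/dt + C/τ = C_in/τ, τ = V/Q = 27.456 s.
This is linear first-order; C(t) = C_in + (C₀ − C_in) e^(−t/τ).
C(91.5) = 0.199 + (4.45 − 0.199)·e^(−91.5/27.456) = 0.199 + (4.2510)·0.035700 = 0.35076 g/L.

0.351 g/L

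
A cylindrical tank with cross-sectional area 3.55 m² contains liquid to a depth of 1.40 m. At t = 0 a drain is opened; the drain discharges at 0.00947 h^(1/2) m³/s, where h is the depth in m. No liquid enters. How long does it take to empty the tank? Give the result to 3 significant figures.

887 s

A dh/dt = −Q_out = −0.00947 √h.
Separate and integrate: 2(√h − √h₀) = −(0.00947/A) t.
Tank is empty when √h = 0: t_empty = 2A√h₀/0.00947.
t_empty = 2·3.55·√1.40/0.00947 = 7.1000·1.1832/0.00947 = 887.10 s.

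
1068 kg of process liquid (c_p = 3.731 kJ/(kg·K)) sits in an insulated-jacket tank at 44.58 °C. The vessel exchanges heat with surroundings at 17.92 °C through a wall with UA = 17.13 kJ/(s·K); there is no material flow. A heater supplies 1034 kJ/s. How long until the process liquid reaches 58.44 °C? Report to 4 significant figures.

Heat balance on the well-mixed liquid: M c_p dT/dt = −UA(T − T_amb) + Q̇.
τ = M c_p/UA = 232.616 s; T_ss = T_amb + Q̇/UA = 17.92 + 1034/17.13 = 78.2819 °C.
T(t) = T_ss + (T₀ − T_ss)e^(−t/τ); set T = 58.44:
t = −τ ln[(T − T_ss)/(T₀ − T_ss)] = −232.616 · ln(0.588748) = 123.230 s.

123.2 s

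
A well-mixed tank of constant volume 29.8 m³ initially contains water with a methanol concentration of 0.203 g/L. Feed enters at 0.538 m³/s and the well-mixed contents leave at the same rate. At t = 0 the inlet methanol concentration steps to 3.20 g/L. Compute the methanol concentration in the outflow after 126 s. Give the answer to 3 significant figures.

Accumulation = in − out for the solute gives V dC/dt = Q(C_in − C).
Rewrite as dC/dt + C/τ = C_in/τ, τ = V/Q = 55.390 s.
Solution: C(t) = C_in + (C₀ − C_in) e^(−t/τ).
C(126) = 3.20 + (0.203 − 3.20)·e^(−126/55.390) = 3.20 + (-2.9970)·0.10282 = 2.8918 g/L.

2.89 g/L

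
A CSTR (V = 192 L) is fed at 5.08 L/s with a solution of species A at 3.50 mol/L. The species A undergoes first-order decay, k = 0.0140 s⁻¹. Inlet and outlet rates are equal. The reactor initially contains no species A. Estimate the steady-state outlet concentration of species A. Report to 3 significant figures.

2.29 mol/L

Species balance: V dC/dt = Q C_in − Q C − k V C.
At steady state: 0 = Q C_in − (Q + kV) C_ss, so C_ss = Q C_in/(Q + kV).
C_ss = 5.08·3.50/(5.08 + 0.0140·192) = 17.780/7.7680 = 2.2889 mol/L.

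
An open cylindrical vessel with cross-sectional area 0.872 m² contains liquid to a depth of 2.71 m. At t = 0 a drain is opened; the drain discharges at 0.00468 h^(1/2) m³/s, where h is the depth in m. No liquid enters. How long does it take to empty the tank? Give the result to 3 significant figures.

613 s

Mass balance (ρ constant): A dh/dt = −0.00468 √h.
This is separable: 2 d(√h)/dt = −0.00468/A, so √h = √h₀ − (0.00468/(2A)) t.
Tank is empty when √h = 0: t_empty = 2A√h₀/0.00468.
t_empty = 2·0.872·√2.71/0.00468 = 1.7440·1.6462/0.00468 = 613.46 s.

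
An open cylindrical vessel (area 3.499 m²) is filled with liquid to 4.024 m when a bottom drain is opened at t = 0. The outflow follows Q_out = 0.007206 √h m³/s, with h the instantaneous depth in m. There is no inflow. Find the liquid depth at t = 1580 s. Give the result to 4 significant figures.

0.1437 m

With no inflow, A dh/dt = −0.007206 √h.
Separate and integrate: 2(√h − √h₀) = −(0.007206/A) t.
√h = √4.024 − 0.007206·1580/(2·3.499) = 2.00599 − 1.62696 = 0.379029.
h = 0.379029² = 0.143663 m.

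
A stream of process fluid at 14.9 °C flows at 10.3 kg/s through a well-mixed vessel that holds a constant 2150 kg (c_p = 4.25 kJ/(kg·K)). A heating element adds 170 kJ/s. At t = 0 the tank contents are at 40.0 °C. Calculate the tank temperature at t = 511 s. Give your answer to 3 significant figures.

M c_p dT/dt = ṁ c_p (T_in − T) + Q̇.
Rearrange: dT/dt = (T_ss − T)/τ with τ = M/ṁ = 208.74 s and T_ss = T_in + Q̇/(ṁ c_p) = 18.783 °C.
T approaches T_ss exponentially: T(t) = T_ss + (T₀ − T_ss) e^(−t/τ).
T(511) = 18.783 + (21.217)·e^(−511/208.74) = 18.783 + (21.217)·0.086462 = 20.618 °C.

20.6 °C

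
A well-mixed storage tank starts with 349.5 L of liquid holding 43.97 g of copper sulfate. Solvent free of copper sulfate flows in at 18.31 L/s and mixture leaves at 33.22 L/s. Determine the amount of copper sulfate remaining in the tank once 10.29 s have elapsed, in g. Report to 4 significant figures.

Total volume: dV/dt = Q_in − Q_out = -14.9100 L/s, so V(t) = 349.5 − 14.9100 t and V(10.29) = 196.076 L.
Solute balance: dm/dt = 0 − Q_out C = −Q_out m/V(t).
dm/m = −Q_out dt/(V₀ − 14.9100 t); integrating gives ln(m/m₀) = −(Q_out/(Q_in−Q_out)) ln(V/V₀).
m = m₀ (V₀/V)^(Q_out/(Q_in−Q_out)) = 43.97 × (349.5/196.076)^(-2.22803) = 12.1302 g.

12.13 g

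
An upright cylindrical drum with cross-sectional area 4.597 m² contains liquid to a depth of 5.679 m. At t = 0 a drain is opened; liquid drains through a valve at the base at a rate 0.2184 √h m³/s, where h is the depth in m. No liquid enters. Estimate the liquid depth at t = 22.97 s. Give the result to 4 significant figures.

3.376 m

With no inflow, A dh/dt = −0.2184 √h.
Separate and integrate: 2(√h − √h₀) = −(0.2184/A) t.
√h = √5.679 − 0.2184·22.97/(2·4.597) = 2.38307 − 0.545644 = 1.83742.
h = 1.83742² = 3.37612 m.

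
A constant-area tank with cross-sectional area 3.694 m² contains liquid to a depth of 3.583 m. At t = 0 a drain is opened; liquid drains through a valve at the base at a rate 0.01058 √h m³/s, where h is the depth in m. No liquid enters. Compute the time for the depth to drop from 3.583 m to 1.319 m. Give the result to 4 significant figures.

519.8 s

With no inflow, A dh/dt = −0.01058 √h.
This is separable: 2 d(√h)/dt = −0.01058/A, so √h = √h₀ − (0.01058/(2A)) t.
t = 2A(√h₀ − √h)/0.01058 = 2·3.694·(√3.583 − √1.319)/0.01058
  = 7.38800 × (1.89288 − 1.14848) / 0.01058 = 519.816 s.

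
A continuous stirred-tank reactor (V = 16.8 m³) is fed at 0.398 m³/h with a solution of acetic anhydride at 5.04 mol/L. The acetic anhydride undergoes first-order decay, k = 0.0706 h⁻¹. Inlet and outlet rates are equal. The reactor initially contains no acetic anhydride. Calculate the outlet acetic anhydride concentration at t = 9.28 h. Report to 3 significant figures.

0.738 mol/L

V dC/dt = Q(C_in − C) − k V C.
This is linear with rate a = Q/V + k = 0.094290 h⁻¹.
C_ss = Q C_in/(Q + kV) = 1.2663 mol/L; C(t) = C_ss + (C₀ − C_ss) e^(−a t).
C(9.28) = 1.2663 + (-1.2663)·e^(−0.094290·9.28) = 1.2663 + (-1.2663)·0.41686 = 0.73844 mol/L.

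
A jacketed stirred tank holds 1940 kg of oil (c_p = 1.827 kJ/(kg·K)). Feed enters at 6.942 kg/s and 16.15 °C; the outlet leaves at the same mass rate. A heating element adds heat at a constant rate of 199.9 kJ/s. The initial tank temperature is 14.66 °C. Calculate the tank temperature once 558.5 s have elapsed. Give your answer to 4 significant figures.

First-law balance (no shaft work): M c_p dT/dt = ṁ c_p (T_in − T) + 199.9.
τ = M/ṁ = 279.458 s; T_ss = T_in + Q̇/(ṁ c_p) = 16.15 + 199.9/(6.942·1.827) = 31.9112 °C.
Solution: T(t) = T_ss + (T₀ − T_ss) e^(−t/τ).
T(558.5) = 31.9112 + (-17.2512)·e^(−558.5/279.458) = 31.9112 + (-17.2512)·0.135537 = 29.5730 °C.

29.57 °C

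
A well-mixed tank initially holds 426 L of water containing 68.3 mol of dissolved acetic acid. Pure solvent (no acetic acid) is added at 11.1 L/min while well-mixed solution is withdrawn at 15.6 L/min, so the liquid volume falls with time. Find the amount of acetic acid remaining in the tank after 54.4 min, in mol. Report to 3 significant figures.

3.53 mol

Let m(t) be the amount of acetic acid. Volume: V(t) = V₀ + (Q_in − Q_out) t = 426 − 4.5000 t; V(54.4) = 181.20 L.
Species balance (pure solvent in): dm/dt = −Q_out · m/V(t).
dm/m = −Q_out dt/(V₀ − 4.5000 t); integrating gives ln(m/m₀) = −(Q_out/(Q_in−Q_out)) ln(V/V₀).
m = m₀ (V₀/V)^(Q_out/(Q_in−Q_out)) = 68.3 × (426/181.20)^(-3.4667) = 3.5271 mol.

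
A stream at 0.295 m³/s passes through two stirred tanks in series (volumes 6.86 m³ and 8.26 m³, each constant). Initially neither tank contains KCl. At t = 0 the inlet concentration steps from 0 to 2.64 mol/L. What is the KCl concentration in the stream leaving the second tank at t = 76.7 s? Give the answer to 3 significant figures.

Species balance on tank i: dCᵢ/dt = (Cᵢ₋₁ − Cᵢ)/τᵢ with τᵢ = Vᵢ/Q.
τ₁ = 6.86/0.295 = 23.254 s; τ₂ = 8.26/0.295 = 28.000 s.
Solving the cascade with C₁(0)=C₂(0)=0 gives C₂(t) = C_in[1 − (τ₁ e^(−t/τ₁) − τ₂ e^(−t/τ₂))/(τ₁ − τ₂)].
At t = 76.7: e^(−t/τ₁) = 0.036945, e^(−t/τ₂) = 0.064616.
C₂ = 2.64·[1 − (23.254·0.036945 − 28.000·0.064616)/(-4.7458)] = 2.64·0.79979 = 2.1115 mol/L.

2.11 mol/L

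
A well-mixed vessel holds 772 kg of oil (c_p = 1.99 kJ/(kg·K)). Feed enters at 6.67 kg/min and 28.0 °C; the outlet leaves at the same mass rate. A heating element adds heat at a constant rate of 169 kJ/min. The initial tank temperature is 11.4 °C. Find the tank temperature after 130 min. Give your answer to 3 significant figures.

Energy balance: M c_p dT/dt = ṁ c_p (T_in − T) + 169.
τ = M/ṁ = 115.74 min; T_ss = T_in + Q̇/(ṁ c_p) = 28.0 + 169/(6.67·1.99) = 40.732 °C.
Solution: T(t) = T_ss + (T₀ − T_ss) e^(−t/τ).
T(130) = 40.732 + (-29.332)·e^(−130/115.74) = 40.732 + (-29.332)·0.32524 = 31.192 °C.

31.2 °C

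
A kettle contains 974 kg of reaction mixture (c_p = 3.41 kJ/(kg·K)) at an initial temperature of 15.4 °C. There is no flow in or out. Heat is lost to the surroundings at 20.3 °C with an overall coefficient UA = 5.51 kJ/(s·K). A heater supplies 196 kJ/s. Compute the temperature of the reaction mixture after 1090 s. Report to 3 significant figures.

Energy balance: M c_p dT/dt = −UA(T − T_amb) + Q̇.
dT/dt = (T_ss − T)/τ with T_ss = T_amb + Q̇/UA = 20.3 + 196/5.51 = 55.872 °C, τ = M c_p/UA = 974·3.41/5.51 = 602.78 s.
This is linear first-order; T(t) = T_ss + (T₀ − T_ss) e^(−t/τ).
T(1090) = 55.872 + (-40.472)·0.16394 = 49.237 °C.

49.2 °C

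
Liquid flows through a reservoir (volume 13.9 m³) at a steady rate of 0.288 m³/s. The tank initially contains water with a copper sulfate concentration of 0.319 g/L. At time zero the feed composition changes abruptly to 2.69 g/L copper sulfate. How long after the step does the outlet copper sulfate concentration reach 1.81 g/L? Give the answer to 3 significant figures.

47.8 s

Species balance: V dC/dt = Q(C_in − C) ⇒ τ = V/Q = 48.264 s.
C(t) = C_in + (C₀ − C_in) e^(−t/τ). Set C = 1.81 and solve for t:
e^(−t/τ) = (C − C_in)/(C₀ − C_in) = (1.81 − 2.69)/(0.319 − 2.69) = 0.37115
t = −τ ln(…) = 48.264 × 0.99115 = 47.837 s.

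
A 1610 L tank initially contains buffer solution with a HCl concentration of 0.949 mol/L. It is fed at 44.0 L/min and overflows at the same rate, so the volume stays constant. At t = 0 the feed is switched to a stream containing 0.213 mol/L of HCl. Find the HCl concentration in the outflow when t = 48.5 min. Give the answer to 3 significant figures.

Accumulation = in − out for the solute gives V dC/dt = Q(C_in − C).
Time constant τ = V/Q = 1610/44.0 = 36.591 min.
This is linear first-order; C(t) = C_in + (C₀ − C_in) e^(−t/τ).
C(48.5) = 0.213 + (0.949 − 0.213)·e^(−48.5/36.591) = 0.213 + (0.73600)·0.26568 = 0.40854 mol/L.

0.409 mol/L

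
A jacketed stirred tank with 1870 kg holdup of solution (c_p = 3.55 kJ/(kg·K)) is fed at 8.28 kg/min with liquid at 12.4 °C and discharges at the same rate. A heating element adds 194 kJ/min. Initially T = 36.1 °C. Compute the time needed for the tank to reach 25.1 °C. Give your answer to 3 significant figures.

233 min

Unsteady energy balance on the tank contents: M c_p dT/dt = ṁ c_p (T_in − T) + 194.
τ = M/ṁ = 225.85 min; T_ss = T_in + Q̇/(ṁ c_p) = 19.000 °C.
T(t) = T_ss + (T₀ − T_ss) e^(−t/τ). Set T = 25.1:
e^(−t/τ) = (25.1 − 19.000)/(36.1 − 19.000) = 0.35673
t = −225.85 · ln(0.35673) = 232.80 min.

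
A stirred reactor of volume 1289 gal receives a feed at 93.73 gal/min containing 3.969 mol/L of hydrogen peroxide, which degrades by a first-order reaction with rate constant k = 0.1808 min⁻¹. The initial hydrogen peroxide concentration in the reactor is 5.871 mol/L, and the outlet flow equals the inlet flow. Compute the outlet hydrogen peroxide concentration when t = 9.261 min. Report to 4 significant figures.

1.591 mol/L

Species balance: V dC/dt = Q C_in − Q C − k V C.
This is linear with rate a = Q/V + k = 0.253515 min⁻¹.
C_ss = Q C_in/(Q + kV) = 1.13842 mol/L; C(t) = C_ss + (C₀ − C_ss) e^(−a t).
C(9.261) = 1.13842 + (4.73258)·e^(−0.253515·9.261) = 1.13842 + (4.73258)·0.0955787 = 1.59075 mol/L.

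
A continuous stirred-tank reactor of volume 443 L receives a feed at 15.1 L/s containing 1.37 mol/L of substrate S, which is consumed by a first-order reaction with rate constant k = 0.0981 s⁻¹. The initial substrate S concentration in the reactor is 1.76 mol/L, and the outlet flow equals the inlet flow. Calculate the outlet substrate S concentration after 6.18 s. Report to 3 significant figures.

Species balance: V dC/dt = Q C_in − Q C − k V C.
This is linear with rate a = Q/V + k = 0.13219 s⁻¹.
C_ss = Q C_in/(Q + kV) = 0.35327 mol/L; C(t) = C_ss + (C₀ − C_ss) e^(−a t).
C(6.18) = 0.35327 + (1.4067)·e^(−0.13219·6.18) = 0.35327 + (1.4067)·0.44180 = 0.97476 mol/L.

0.975 mol/L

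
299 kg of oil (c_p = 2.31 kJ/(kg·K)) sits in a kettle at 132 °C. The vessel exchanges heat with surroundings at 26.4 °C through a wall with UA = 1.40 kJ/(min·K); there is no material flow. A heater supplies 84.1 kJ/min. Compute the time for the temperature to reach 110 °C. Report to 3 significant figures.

326 min

Heat balance on the well-mixed liquid: M c_p dT/dt = −UA(T − T_amb) + Q̇.
τ = M c_p/UA = 493.35 min; T_ss = T_amb + Q̇/UA = 26.4 + 84.1/1.40 = 86.471 °C.
T(t) = T_ss + (T₀ − T_ss)e^(−t/τ); set T = 110:
t = −τ ln[(T − T_ss)/(T₀ − T_ss)] = −493.35 · ln(0.51679) = 325.67 min.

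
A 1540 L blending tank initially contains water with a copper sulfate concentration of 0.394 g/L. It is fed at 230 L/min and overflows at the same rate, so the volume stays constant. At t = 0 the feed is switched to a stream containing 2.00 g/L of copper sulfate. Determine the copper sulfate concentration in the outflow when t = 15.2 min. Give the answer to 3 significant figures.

Species balance on the tank: V dC/dt = Q(C_in − C).
Rewrite as dC/dt + C/τ = C_in/τ, τ = V/Q = 6.6957 min.
This is linear first-order; C(t) = C_in + (C₀ − C_in) e^(−t/τ).
C(15.2) = 2.00 + (0.394 − 2.00)·e^(−15.2/6.6957) = 2.00 + (-1.6060)·0.10330 = 1.8341 g/L.

1.83 g/L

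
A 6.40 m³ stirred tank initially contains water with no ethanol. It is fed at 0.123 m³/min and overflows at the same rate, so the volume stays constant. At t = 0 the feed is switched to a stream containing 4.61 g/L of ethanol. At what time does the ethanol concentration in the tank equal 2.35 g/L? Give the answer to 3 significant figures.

37.1 min

Species balance: V dC/dt = Q(C_in − C) ⇒ τ = V/Q = 52.033 min.
C(t) = C_in + (C₀ − C_in) e^(−t/τ). Set C = 2.35 and solve for t:
e^(−t/τ) = (C − C_in)/(C₀ − C_in) = (2.35 − 4.61)/(0 − 4.61) = 0.49024
t = −τ ln(…) = 52.033 × 0.71286 = 37.092 min.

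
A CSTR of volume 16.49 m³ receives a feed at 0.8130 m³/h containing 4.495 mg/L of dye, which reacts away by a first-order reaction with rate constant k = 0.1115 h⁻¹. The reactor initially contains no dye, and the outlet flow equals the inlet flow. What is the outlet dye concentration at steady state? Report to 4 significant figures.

V dC/dt = Q(C_in − C) − k V C.
Steady state (dC/dt = 0): C_ss = Q C_in/(Q + kV) = C_in/(1 + kV/Q).
C_ss = 0.8130·4.495/(0.8130 + 0.1115·16.49) = 3.65443/2.65163 = 1.37818 mg/L.

1.378 mg/L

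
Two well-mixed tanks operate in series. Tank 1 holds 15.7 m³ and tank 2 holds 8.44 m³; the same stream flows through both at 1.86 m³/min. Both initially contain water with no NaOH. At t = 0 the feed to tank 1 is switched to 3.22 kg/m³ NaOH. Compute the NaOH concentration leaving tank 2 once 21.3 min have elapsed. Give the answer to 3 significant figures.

2.70 kg/m³

Species balance on tank i: dCᵢ/dt = (Cᵢ₋₁ − Cᵢ)/τᵢ with τᵢ = Vᵢ/Q.
τ₁ = 15.7/1.86 = 8.4409 min; τ₂ = 8.44/1.86 = 4.5376 min.
Solving the cascade with C₁(0)=C₂(0)=0 gives C₂(t) = C_in[1 − (τ₁ e^(−t/τ₁) − τ₂ e^(−t/τ₂))/(τ₁ − τ₂)].
At t = 21.3: e^(−t/τ₁) = 0.080183, e^(−t/τ₂) = 0.0091493.
C₂ = 3.22·[1 − (8.4409·0.080183 − 4.5376·0.0091493)/(3.9032)] = 3.22·0.83724 = 2.6959 kg/m³.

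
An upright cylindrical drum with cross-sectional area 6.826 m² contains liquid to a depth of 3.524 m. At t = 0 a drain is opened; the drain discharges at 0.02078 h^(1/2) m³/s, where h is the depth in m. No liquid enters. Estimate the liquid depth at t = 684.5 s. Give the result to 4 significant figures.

A dh/dt = −Q_out = −0.02078 √h.
Separate and integrate: 2(√h − √h₀) = −(0.02078/A) t.
√h = √3.524 − 0.02078·684.5/(2·6.826) = 1.87723 − 1.04189 = 0.835340.
h = 0.835340² = 0.697793 m.

0.6978 m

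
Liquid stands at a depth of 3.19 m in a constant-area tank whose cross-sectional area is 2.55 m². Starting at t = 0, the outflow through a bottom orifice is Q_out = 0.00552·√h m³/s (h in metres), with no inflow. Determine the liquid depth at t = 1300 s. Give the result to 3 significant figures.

0.144 m

With no inflow, A dh/dt = −0.00552 √h.
∫ h^(−1/2) dh = −(0.00552/A) ∫ dt, giving 2√h = 2√h₀ − (0.00552/A) t.
√h = √3.19 − 0.00552·1300/(2·2.55) = 1.7861 − 1.4071 = 0.37900.
h = 0.37900² = 0.14364 m.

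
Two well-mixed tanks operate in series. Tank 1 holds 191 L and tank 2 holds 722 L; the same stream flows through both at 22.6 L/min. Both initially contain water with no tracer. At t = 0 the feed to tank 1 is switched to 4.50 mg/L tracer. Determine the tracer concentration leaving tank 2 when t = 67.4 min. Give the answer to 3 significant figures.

3.76 mg/L

Species balance on tank i: dCᵢ/dt = (Cᵢ₋₁ − Cᵢ)/τᵢ with τᵢ = Vᵢ/Q.
τ₁ = 191/22.6 = 8.4513 min; τ₂ = 722/22.6 = 31.947 min.
Solving the cascade with C₁(0)=C₂(0)=0 gives C₂(t) = C_in[1 − (τ₁ e^(−t/τ₁) − τ₂ e^(−t/τ₂))/(τ₁ − τ₂)].
At t = 67.4: e^(−t/τ₁) = 0.00034393, e^(−t/τ₂) = 0.12127.
C₂ = 4.50·[1 − (8.4513·0.00034393 − 31.947·0.12127)/(-23.496)] = 4.50·0.83524 = 3.7586 mg/L.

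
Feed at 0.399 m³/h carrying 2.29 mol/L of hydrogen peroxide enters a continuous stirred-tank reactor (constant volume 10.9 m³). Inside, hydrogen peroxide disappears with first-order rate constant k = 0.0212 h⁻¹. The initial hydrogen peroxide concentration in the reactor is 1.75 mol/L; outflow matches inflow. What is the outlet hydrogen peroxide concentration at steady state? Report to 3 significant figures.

V dC/dt = Q(C_in − C) − k V C.
Steady state (dC/dt = 0): C_ss = Q C_in/(Q + kV) = C_in/(1 + kV/Q).
C_ss = 0.399·2.29/(0.399 + 0.0212·10.9) = 0.91371/0.63008 = 1.4501 mol/L.

1.45 mol/L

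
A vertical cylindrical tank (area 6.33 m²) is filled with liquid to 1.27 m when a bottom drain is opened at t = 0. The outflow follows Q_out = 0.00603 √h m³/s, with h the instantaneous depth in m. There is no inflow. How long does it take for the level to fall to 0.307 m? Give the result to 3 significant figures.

With no inflow, A dh/dt = −0.00603 √h.
This is separable: 2 d(√h)/dt = −0.00603/A, so √h = √h₀ − (0.00603/(2A)) t.
t = 2A(√h₀ − √h)/0.00603 = 2·6.33·(√1.27 − √0.307)/0.00603
  = 12.660 × (1.1269 − 0.55408) / 0.00603 = 1202.7 s.

1200 s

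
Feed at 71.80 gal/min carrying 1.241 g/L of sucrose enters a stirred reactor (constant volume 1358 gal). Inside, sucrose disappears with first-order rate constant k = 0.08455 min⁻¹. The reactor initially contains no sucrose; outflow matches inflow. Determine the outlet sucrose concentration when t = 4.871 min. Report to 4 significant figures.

0.2330 g/L

Species balance: V dC/dt = Q C_in − Q C − k V C.
This is linear with rate a = Q/V + k = 0.137422 min⁻¹.
C_ss = Q C_in/(Q + kV) = 0.477464 g/L; C(t) = C_ss + (C₀ − C_ss) e^(−a t).
C(4.871) = 0.477464 + (-0.477464)·e^(−0.137422·4.871) = 0.477464 + (-0.477464)·0.512025 = 0.232991 g/L.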